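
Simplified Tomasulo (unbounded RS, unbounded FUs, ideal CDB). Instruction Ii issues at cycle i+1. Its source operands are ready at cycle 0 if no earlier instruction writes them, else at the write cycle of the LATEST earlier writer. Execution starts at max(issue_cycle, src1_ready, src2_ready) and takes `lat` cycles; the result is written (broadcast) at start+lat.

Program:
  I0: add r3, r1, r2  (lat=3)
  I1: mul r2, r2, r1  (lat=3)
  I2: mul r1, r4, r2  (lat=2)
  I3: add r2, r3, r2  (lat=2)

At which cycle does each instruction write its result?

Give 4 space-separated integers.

I0 add r3: issue@1 deps=(None,None) exec_start@1 write@4
I1 mul r2: issue@2 deps=(None,None) exec_start@2 write@5
I2 mul r1: issue@3 deps=(None,1) exec_start@5 write@7
I3 add r2: issue@4 deps=(0,1) exec_start@5 write@7

Answer: 4 5 7 7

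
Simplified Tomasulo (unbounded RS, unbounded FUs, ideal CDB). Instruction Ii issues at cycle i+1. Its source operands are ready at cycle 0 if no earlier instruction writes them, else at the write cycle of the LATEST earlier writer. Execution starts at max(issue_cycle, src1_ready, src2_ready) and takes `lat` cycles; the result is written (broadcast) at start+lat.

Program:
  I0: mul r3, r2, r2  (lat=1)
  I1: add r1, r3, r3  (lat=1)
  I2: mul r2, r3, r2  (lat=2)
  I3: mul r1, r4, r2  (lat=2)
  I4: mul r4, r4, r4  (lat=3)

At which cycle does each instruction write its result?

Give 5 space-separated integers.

Answer: 2 3 5 7 8

Derivation:
I0 mul r3: issue@1 deps=(None,None) exec_start@1 write@2
I1 add r1: issue@2 deps=(0,0) exec_start@2 write@3
I2 mul r2: issue@3 deps=(0,None) exec_start@3 write@5
I3 mul r1: issue@4 deps=(None,2) exec_start@5 write@7
I4 mul r4: issue@5 deps=(None,None) exec_start@5 write@8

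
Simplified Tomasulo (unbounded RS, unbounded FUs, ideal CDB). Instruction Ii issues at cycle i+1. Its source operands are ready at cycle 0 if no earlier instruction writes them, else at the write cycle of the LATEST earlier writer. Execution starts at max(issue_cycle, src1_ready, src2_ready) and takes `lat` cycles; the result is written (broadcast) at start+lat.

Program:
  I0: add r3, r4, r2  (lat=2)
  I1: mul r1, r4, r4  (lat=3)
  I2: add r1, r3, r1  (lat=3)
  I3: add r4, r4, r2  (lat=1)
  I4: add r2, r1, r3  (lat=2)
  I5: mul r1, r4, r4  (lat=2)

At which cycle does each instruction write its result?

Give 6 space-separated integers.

I0 add r3: issue@1 deps=(None,None) exec_start@1 write@3
I1 mul r1: issue@2 deps=(None,None) exec_start@2 write@5
I2 add r1: issue@3 deps=(0,1) exec_start@5 write@8
I3 add r4: issue@4 deps=(None,None) exec_start@4 write@5
I4 add r2: issue@5 deps=(2,0) exec_start@8 write@10
I5 mul r1: issue@6 deps=(3,3) exec_start@6 write@8

Answer: 3 5 8 5 10 8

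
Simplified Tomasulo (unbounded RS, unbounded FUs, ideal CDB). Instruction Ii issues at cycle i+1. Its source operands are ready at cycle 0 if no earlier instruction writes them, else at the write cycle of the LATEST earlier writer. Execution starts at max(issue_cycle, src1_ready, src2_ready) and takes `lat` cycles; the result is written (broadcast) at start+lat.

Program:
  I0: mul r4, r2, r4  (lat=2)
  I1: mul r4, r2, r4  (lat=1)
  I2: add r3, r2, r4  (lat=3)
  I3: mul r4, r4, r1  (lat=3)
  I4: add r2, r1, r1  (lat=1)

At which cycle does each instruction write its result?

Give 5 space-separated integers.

I0 mul r4: issue@1 deps=(None,None) exec_start@1 write@3
I1 mul r4: issue@2 deps=(None,0) exec_start@3 write@4
I2 add r3: issue@3 deps=(None,1) exec_start@4 write@7
I3 mul r4: issue@4 deps=(1,None) exec_start@4 write@7
I4 add r2: issue@5 deps=(None,None) exec_start@5 write@6

Answer: 3 4 7 7 6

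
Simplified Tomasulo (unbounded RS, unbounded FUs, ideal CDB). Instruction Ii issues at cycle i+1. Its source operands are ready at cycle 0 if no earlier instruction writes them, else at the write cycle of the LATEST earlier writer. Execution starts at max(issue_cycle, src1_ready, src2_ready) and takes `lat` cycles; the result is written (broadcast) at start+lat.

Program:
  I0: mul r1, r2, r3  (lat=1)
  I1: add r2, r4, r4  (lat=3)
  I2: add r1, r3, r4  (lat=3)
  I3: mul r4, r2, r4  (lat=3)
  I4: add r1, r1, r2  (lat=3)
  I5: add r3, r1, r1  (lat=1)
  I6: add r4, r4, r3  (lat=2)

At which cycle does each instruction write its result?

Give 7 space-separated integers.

Answer: 2 5 6 8 9 10 12

Derivation:
I0 mul r1: issue@1 deps=(None,None) exec_start@1 write@2
I1 add r2: issue@2 deps=(None,None) exec_start@2 write@5
I2 add r1: issue@3 deps=(None,None) exec_start@3 write@6
I3 mul r4: issue@4 deps=(1,None) exec_start@5 write@8
I4 add r1: issue@5 deps=(2,1) exec_start@6 write@9
I5 add r3: issue@6 deps=(4,4) exec_start@9 write@10
I6 add r4: issue@7 deps=(3,5) exec_start@10 write@12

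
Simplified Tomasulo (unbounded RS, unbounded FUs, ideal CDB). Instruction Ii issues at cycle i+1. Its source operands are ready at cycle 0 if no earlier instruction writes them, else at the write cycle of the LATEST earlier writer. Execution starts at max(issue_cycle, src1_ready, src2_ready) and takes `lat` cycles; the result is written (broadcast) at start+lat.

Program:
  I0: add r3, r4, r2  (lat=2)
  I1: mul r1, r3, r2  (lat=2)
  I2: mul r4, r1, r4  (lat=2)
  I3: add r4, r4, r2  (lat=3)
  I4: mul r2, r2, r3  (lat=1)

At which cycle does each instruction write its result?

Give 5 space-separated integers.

Answer: 3 5 7 10 6

Derivation:
I0 add r3: issue@1 deps=(None,None) exec_start@1 write@3
I1 mul r1: issue@2 deps=(0,None) exec_start@3 write@5
I2 mul r4: issue@3 deps=(1,None) exec_start@5 write@7
I3 add r4: issue@4 deps=(2,None) exec_start@7 write@10
I4 mul r2: issue@5 deps=(None,0) exec_start@5 write@6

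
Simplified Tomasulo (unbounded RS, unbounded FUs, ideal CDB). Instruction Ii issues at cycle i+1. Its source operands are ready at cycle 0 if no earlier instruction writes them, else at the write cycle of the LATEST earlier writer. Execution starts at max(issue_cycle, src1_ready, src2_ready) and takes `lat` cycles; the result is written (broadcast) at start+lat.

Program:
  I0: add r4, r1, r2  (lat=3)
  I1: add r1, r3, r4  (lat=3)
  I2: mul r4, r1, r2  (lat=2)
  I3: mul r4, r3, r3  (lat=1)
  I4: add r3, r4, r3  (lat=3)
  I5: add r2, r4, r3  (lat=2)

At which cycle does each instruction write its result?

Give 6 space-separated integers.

I0 add r4: issue@1 deps=(None,None) exec_start@1 write@4
I1 add r1: issue@2 deps=(None,0) exec_start@4 write@7
I2 mul r4: issue@3 deps=(1,None) exec_start@7 write@9
I3 mul r4: issue@4 deps=(None,None) exec_start@4 write@5
I4 add r3: issue@5 deps=(3,None) exec_start@5 write@8
I5 add r2: issue@6 deps=(3,4) exec_start@8 write@10

Answer: 4 7 9 5 8 10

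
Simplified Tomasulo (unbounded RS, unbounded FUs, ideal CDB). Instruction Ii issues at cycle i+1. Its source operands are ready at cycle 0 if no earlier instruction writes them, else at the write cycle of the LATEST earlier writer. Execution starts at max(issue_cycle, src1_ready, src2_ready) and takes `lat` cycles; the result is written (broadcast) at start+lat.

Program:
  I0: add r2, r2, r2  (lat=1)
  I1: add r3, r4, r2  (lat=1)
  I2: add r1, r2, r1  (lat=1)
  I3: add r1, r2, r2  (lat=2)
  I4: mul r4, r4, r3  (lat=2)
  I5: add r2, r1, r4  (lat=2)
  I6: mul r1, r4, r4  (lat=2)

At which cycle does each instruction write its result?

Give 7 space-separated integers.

Answer: 2 3 4 6 7 9 9

Derivation:
I0 add r2: issue@1 deps=(None,None) exec_start@1 write@2
I1 add r3: issue@2 deps=(None,0) exec_start@2 write@3
I2 add r1: issue@3 deps=(0,None) exec_start@3 write@4
I3 add r1: issue@4 deps=(0,0) exec_start@4 write@6
I4 mul r4: issue@5 deps=(None,1) exec_start@5 write@7
I5 add r2: issue@6 deps=(3,4) exec_start@7 write@9
I6 mul r1: issue@7 deps=(4,4) exec_start@7 write@9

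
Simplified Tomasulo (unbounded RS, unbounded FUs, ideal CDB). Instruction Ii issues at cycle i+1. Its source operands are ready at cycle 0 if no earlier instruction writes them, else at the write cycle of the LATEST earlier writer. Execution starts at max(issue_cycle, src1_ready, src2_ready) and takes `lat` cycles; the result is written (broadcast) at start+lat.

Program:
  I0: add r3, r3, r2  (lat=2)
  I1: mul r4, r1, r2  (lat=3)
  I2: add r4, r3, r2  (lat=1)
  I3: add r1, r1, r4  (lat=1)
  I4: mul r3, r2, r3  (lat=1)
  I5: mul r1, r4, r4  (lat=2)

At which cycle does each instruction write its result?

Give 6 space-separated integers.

I0 add r3: issue@1 deps=(None,None) exec_start@1 write@3
I1 mul r4: issue@2 deps=(None,None) exec_start@2 write@5
I2 add r4: issue@3 deps=(0,None) exec_start@3 write@4
I3 add r1: issue@4 deps=(None,2) exec_start@4 write@5
I4 mul r3: issue@5 deps=(None,0) exec_start@5 write@6
I5 mul r1: issue@6 deps=(2,2) exec_start@6 write@8

Answer: 3 5 4 5 6 8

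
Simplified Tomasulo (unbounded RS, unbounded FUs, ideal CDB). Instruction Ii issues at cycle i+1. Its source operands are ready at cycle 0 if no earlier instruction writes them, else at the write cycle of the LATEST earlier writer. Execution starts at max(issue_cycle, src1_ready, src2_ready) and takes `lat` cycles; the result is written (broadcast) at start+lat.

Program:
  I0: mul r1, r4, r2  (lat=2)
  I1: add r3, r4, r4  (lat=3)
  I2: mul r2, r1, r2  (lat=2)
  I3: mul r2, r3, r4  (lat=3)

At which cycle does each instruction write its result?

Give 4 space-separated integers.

I0 mul r1: issue@1 deps=(None,None) exec_start@1 write@3
I1 add r3: issue@2 deps=(None,None) exec_start@2 write@5
I2 mul r2: issue@3 deps=(0,None) exec_start@3 write@5
I3 mul r2: issue@4 deps=(1,None) exec_start@5 write@8

Answer: 3 5 5 8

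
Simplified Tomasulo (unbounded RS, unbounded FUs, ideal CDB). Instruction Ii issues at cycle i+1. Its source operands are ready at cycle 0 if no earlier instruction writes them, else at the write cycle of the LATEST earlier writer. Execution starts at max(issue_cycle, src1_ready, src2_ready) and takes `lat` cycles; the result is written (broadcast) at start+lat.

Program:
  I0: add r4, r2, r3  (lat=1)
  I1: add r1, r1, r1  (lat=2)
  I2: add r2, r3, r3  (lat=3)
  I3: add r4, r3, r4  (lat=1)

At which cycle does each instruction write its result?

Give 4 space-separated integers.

I0 add r4: issue@1 deps=(None,None) exec_start@1 write@2
I1 add r1: issue@2 deps=(None,None) exec_start@2 write@4
I2 add r2: issue@3 deps=(None,None) exec_start@3 write@6
I3 add r4: issue@4 deps=(None,0) exec_start@4 write@5

Answer: 2 4 6 5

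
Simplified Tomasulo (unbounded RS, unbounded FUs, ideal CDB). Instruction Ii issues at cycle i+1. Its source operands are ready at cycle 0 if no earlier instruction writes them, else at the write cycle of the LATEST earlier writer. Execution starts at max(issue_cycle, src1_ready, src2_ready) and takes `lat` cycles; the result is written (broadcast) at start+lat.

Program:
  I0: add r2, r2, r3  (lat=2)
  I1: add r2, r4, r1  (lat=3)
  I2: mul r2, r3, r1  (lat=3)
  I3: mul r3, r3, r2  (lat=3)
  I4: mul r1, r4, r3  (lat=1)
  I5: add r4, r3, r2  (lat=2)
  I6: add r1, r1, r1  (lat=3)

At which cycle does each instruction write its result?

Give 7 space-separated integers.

Answer: 3 5 6 9 10 11 13

Derivation:
I0 add r2: issue@1 deps=(None,None) exec_start@1 write@3
I1 add r2: issue@2 deps=(None,None) exec_start@2 write@5
I2 mul r2: issue@3 deps=(None,None) exec_start@3 write@6
I3 mul r3: issue@4 deps=(None,2) exec_start@6 write@9
I4 mul r1: issue@5 deps=(None,3) exec_start@9 write@10
I5 add r4: issue@6 deps=(3,2) exec_start@9 write@11
I6 add r1: issue@7 deps=(4,4) exec_start@10 write@13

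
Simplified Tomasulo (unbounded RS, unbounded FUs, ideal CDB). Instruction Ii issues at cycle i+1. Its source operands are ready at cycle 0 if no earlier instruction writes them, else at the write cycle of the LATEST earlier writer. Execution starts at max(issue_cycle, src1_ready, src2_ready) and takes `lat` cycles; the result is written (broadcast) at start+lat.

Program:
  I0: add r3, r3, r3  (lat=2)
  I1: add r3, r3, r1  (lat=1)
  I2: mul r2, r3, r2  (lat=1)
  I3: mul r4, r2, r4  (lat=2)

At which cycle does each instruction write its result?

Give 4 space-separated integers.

I0 add r3: issue@1 deps=(None,None) exec_start@1 write@3
I1 add r3: issue@2 deps=(0,None) exec_start@3 write@4
I2 mul r2: issue@3 deps=(1,None) exec_start@4 write@5
I3 mul r4: issue@4 deps=(2,None) exec_start@5 write@7

Answer: 3 4 5 7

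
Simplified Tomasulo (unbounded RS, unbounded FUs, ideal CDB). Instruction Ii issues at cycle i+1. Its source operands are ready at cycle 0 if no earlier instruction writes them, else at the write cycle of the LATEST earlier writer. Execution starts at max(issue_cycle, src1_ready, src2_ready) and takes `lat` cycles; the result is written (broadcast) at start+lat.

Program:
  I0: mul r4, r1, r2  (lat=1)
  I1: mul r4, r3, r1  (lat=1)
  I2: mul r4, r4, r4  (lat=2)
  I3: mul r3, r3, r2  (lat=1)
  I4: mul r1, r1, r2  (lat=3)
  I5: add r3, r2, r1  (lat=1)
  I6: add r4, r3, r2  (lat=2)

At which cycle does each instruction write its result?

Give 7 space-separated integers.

Answer: 2 3 5 5 8 9 11

Derivation:
I0 mul r4: issue@1 deps=(None,None) exec_start@1 write@2
I1 mul r4: issue@2 deps=(None,None) exec_start@2 write@3
I2 mul r4: issue@3 deps=(1,1) exec_start@3 write@5
I3 mul r3: issue@4 deps=(None,None) exec_start@4 write@5
I4 mul r1: issue@5 deps=(None,None) exec_start@5 write@8
I5 add r3: issue@6 deps=(None,4) exec_start@8 write@9
I6 add r4: issue@7 deps=(5,None) exec_start@9 write@11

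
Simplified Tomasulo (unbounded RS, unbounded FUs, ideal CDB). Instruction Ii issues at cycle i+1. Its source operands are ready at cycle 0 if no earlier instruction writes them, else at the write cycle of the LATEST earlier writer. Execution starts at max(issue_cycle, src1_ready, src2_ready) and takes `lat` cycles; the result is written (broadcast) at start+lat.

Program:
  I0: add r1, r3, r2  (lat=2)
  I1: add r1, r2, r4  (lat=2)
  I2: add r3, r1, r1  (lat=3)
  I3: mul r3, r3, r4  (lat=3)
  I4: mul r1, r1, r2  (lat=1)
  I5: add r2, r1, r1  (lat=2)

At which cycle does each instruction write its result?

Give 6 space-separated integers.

I0 add r1: issue@1 deps=(None,None) exec_start@1 write@3
I1 add r1: issue@2 deps=(None,None) exec_start@2 write@4
I2 add r3: issue@3 deps=(1,1) exec_start@4 write@7
I3 mul r3: issue@4 deps=(2,None) exec_start@7 write@10
I4 mul r1: issue@5 deps=(1,None) exec_start@5 write@6
I5 add r2: issue@6 deps=(4,4) exec_start@6 write@8

Answer: 3 4 7 10 6 8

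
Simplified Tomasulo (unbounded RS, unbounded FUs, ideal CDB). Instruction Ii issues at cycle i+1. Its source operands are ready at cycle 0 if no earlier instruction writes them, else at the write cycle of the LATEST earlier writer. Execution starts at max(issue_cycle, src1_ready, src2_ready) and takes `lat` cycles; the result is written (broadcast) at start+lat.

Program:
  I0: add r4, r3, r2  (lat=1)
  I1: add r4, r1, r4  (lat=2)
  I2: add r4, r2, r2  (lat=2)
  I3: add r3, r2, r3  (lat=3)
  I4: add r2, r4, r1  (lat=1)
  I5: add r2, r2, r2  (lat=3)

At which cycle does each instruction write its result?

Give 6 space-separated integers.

I0 add r4: issue@1 deps=(None,None) exec_start@1 write@2
I1 add r4: issue@2 deps=(None,0) exec_start@2 write@4
I2 add r4: issue@3 deps=(None,None) exec_start@3 write@5
I3 add r3: issue@4 deps=(None,None) exec_start@4 write@7
I4 add r2: issue@5 deps=(2,None) exec_start@5 write@6
I5 add r2: issue@6 deps=(4,4) exec_start@6 write@9

Answer: 2 4 5 7 6 9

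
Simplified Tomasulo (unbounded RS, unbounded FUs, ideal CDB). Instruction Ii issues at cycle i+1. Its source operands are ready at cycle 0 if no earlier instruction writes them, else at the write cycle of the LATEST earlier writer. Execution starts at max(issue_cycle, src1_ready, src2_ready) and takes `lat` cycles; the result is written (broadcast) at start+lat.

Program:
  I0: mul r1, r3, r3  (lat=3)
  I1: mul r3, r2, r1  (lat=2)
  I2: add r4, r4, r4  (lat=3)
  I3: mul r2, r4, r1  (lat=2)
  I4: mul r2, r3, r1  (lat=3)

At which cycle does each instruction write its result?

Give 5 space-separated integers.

I0 mul r1: issue@1 deps=(None,None) exec_start@1 write@4
I1 mul r3: issue@2 deps=(None,0) exec_start@4 write@6
I2 add r4: issue@3 deps=(None,None) exec_start@3 write@6
I3 mul r2: issue@4 deps=(2,0) exec_start@6 write@8
I4 mul r2: issue@5 deps=(1,0) exec_start@6 write@9

Answer: 4 6 6 8 9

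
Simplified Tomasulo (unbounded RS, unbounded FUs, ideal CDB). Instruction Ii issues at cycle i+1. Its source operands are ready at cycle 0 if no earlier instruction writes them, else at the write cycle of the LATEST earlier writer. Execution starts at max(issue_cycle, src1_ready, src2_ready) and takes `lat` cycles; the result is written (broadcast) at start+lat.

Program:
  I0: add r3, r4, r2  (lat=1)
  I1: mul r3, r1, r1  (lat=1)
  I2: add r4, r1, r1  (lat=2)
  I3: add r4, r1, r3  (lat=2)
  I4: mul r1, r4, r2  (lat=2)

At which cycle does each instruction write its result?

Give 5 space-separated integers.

Answer: 2 3 5 6 8

Derivation:
I0 add r3: issue@1 deps=(None,None) exec_start@1 write@2
I1 mul r3: issue@2 deps=(None,None) exec_start@2 write@3
I2 add r4: issue@3 deps=(None,None) exec_start@3 write@5
I3 add r4: issue@4 deps=(None,1) exec_start@4 write@6
I4 mul r1: issue@5 deps=(3,None) exec_start@6 write@8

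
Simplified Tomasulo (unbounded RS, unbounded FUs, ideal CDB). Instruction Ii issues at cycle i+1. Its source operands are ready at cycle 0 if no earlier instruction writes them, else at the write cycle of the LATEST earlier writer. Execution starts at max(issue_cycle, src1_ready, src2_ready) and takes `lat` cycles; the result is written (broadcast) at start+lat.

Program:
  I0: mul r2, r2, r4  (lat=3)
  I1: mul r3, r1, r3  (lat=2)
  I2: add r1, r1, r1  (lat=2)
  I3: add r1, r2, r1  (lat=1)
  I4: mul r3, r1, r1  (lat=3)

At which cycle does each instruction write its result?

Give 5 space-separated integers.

I0 mul r2: issue@1 deps=(None,None) exec_start@1 write@4
I1 mul r3: issue@2 deps=(None,None) exec_start@2 write@4
I2 add r1: issue@3 deps=(None,None) exec_start@3 write@5
I3 add r1: issue@4 deps=(0,2) exec_start@5 write@6
I4 mul r3: issue@5 deps=(3,3) exec_start@6 write@9

Answer: 4 4 5 6 9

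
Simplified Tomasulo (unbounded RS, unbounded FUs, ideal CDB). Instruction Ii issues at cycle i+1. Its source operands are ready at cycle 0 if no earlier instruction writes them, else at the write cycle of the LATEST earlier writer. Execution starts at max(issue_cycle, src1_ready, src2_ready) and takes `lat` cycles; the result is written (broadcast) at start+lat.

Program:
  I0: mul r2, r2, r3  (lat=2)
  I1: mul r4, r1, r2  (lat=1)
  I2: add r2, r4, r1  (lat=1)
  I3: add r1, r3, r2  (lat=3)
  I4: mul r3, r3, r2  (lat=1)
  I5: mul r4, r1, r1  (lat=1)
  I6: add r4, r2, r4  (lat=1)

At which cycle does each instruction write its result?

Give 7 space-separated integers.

I0 mul r2: issue@1 deps=(None,None) exec_start@1 write@3
I1 mul r4: issue@2 deps=(None,0) exec_start@3 write@4
I2 add r2: issue@3 deps=(1,None) exec_start@4 write@5
I3 add r1: issue@4 deps=(None,2) exec_start@5 write@8
I4 mul r3: issue@5 deps=(None,2) exec_start@5 write@6
I5 mul r4: issue@6 deps=(3,3) exec_start@8 write@9
I6 add r4: issue@7 deps=(2,5) exec_start@9 write@10

Answer: 3 4 5 8 6 9 10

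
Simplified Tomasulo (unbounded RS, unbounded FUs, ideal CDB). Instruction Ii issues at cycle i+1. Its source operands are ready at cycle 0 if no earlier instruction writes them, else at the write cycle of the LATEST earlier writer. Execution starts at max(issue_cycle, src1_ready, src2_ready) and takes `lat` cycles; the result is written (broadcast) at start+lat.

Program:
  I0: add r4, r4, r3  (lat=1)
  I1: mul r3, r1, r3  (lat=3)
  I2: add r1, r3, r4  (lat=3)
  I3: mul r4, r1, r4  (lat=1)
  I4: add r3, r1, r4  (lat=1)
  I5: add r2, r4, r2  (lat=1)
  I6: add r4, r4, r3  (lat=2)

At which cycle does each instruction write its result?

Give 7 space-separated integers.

I0 add r4: issue@1 deps=(None,None) exec_start@1 write@2
I1 mul r3: issue@2 deps=(None,None) exec_start@2 write@5
I2 add r1: issue@3 deps=(1,0) exec_start@5 write@8
I3 mul r4: issue@4 deps=(2,0) exec_start@8 write@9
I4 add r3: issue@5 deps=(2,3) exec_start@9 write@10
I5 add r2: issue@6 deps=(3,None) exec_start@9 write@10
I6 add r4: issue@7 deps=(3,4) exec_start@10 write@12

Answer: 2 5 8 9 10 10 12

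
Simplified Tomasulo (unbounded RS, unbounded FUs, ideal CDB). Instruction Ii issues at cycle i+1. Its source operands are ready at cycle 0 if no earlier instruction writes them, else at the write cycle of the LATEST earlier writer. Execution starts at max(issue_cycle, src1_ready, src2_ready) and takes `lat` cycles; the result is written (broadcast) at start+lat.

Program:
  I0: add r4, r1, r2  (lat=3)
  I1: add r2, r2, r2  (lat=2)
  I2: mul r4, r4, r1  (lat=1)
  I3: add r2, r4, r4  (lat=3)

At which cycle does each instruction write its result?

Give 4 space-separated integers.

I0 add r4: issue@1 deps=(None,None) exec_start@1 write@4
I1 add r2: issue@2 deps=(None,None) exec_start@2 write@4
I2 mul r4: issue@3 deps=(0,None) exec_start@4 write@5
I3 add r2: issue@4 deps=(2,2) exec_start@5 write@8

Answer: 4 4 5 8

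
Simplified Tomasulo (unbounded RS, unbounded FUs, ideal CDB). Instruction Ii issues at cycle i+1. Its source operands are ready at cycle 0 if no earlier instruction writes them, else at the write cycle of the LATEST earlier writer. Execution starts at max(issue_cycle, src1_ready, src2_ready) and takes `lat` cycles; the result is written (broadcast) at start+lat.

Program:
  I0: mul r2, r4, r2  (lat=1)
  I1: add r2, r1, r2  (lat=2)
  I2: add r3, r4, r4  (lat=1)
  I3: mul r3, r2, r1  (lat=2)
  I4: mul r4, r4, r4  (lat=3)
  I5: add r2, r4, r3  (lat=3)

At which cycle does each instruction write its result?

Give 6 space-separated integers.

Answer: 2 4 4 6 8 11

Derivation:
I0 mul r2: issue@1 deps=(None,None) exec_start@1 write@2
I1 add r2: issue@2 deps=(None,0) exec_start@2 write@4
I2 add r3: issue@3 deps=(None,None) exec_start@3 write@4
I3 mul r3: issue@4 deps=(1,None) exec_start@4 write@6
I4 mul r4: issue@5 deps=(None,None) exec_start@5 write@8
I5 add r2: issue@6 deps=(4,3) exec_start@8 write@11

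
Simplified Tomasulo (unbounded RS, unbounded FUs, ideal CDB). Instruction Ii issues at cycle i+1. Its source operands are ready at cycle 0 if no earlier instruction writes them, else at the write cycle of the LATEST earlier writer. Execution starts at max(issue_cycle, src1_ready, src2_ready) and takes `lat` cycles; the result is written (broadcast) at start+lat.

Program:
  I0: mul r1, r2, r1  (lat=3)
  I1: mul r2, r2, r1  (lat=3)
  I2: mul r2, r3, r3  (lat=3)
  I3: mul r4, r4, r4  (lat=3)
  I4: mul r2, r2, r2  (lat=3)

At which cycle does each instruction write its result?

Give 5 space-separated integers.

Answer: 4 7 6 7 9

Derivation:
I0 mul r1: issue@1 deps=(None,None) exec_start@1 write@4
I1 mul r2: issue@2 deps=(None,0) exec_start@4 write@7
I2 mul r2: issue@3 deps=(None,None) exec_start@3 write@6
I3 mul r4: issue@4 deps=(None,None) exec_start@4 write@7
I4 mul r2: issue@5 deps=(2,2) exec_start@6 write@9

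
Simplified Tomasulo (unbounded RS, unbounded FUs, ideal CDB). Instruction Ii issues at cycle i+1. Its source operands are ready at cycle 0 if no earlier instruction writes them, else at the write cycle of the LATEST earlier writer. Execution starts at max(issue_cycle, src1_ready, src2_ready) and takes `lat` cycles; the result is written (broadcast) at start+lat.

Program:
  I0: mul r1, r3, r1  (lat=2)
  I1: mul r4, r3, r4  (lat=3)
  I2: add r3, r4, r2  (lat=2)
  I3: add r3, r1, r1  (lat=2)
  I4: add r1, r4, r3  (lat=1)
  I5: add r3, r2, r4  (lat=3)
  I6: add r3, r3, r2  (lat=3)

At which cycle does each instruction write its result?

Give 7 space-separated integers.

I0 mul r1: issue@1 deps=(None,None) exec_start@1 write@3
I1 mul r4: issue@2 deps=(None,None) exec_start@2 write@5
I2 add r3: issue@3 deps=(1,None) exec_start@5 write@7
I3 add r3: issue@4 deps=(0,0) exec_start@4 write@6
I4 add r1: issue@5 deps=(1,3) exec_start@6 write@7
I5 add r3: issue@6 deps=(None,1) exec_start@6 write@9
I6 add r3: issue@7 deps=(5,None) exec_start@9 write@12

Answer: 3 5 7 6 7 9 12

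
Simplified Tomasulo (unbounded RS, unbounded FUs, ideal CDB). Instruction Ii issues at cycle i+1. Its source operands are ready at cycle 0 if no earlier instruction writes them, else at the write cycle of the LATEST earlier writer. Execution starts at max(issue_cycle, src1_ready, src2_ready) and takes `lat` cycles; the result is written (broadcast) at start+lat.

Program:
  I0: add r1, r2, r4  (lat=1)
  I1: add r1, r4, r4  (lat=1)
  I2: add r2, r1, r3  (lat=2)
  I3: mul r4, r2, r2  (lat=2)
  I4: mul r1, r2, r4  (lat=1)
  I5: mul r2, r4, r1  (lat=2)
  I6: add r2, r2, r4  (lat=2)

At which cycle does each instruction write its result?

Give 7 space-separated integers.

I0 add r1: issue@1 deps=(None,None) exec_start@1 write@2
I1 add r1: issue@2 deps=(None,None) exec_start@2 write@3
I2 add r2: issue@3 deps=(1,None) exec_start@3 write@5
I3 mul r4: issue@4 deps=(2,2) exec_start@5 write@7
I4 mul r1: issue@5 deps=(2,3) exec_start@7 write@8
I5 mul r2: issue@6 deps=(3,4) exec_start@8 write@10
I6 add r2: issue@7 deps=(5,3) exec_start@10 write@12

Answer: 2 3 5 7 8 10 12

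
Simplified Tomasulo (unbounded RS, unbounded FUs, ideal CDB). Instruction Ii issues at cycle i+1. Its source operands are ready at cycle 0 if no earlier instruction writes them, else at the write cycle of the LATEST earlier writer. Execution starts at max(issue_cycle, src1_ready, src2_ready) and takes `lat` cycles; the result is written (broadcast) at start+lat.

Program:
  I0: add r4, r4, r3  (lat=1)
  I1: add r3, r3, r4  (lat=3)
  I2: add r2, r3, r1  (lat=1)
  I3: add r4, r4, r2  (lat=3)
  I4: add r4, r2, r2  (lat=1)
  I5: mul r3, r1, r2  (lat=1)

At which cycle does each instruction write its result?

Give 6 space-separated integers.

Answer: 2 5 6 9 7 7

Derivation:
I0 add r4: issue@1 deps=(None,None) exec_start@1 write@2
I1 add r3: issue@2 deps=(None,0) exec_start@2 write@5
I2 add r2: issue@3 deps=(1,None) exec_start@5 write@6
I3 add r4: issue@4 deps=(0,2) exec_start@6 write@9
I4 add r4: issue@5 deps=(2,2) exec_start@6 write@7
I5 mul r3: issue@6 deps=(None,2) exec_start@6 write@7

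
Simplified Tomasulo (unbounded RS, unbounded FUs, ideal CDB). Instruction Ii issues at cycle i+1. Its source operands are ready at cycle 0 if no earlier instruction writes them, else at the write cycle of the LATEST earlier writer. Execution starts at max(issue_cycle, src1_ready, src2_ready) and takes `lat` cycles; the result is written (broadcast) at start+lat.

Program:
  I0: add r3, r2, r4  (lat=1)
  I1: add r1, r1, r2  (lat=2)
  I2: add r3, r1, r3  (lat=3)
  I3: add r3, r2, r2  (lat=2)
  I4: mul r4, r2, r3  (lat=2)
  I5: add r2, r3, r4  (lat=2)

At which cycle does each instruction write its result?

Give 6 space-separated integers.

I0 add r3: issue@1 deps=(None,None) exec_start@1 write@2
I1 add r1: issue@2 deps=(None,None) exec_start@2 write@4
I2 add r3: issue@3 deps=(1,0) exec_start@4 write@7
I3 add r3: issue@4 deps=(None,None) exec_start@4 write@6
I4 mul r4: issue@5 deps=(None,3) exec_start@6 write@8
I5 add r2: issue@6 deps=(3,4) exec_start@8 write@10

Answer: 2 4 7 6 8 10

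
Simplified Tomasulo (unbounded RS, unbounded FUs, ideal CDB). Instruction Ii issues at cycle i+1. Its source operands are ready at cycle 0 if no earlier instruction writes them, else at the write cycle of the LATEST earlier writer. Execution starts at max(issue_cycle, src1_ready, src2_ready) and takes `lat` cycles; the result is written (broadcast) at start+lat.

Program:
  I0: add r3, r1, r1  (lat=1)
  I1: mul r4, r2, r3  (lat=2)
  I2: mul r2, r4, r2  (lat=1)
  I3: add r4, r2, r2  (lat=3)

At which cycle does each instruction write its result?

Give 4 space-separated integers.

Answer: 2 4 5 8

Derivation:
I0 add r3: issue@1 deps=(None,None) exec_start@1 write@2
I1 mul r4: issue@2 deps=(None,0) exec_start@2 write@4
I2 mul r2: issue@3 deps=(1,None) exec_start@4 write@5
I3 add r4: issue@4 deps=(2,2) exec_start@5 write@8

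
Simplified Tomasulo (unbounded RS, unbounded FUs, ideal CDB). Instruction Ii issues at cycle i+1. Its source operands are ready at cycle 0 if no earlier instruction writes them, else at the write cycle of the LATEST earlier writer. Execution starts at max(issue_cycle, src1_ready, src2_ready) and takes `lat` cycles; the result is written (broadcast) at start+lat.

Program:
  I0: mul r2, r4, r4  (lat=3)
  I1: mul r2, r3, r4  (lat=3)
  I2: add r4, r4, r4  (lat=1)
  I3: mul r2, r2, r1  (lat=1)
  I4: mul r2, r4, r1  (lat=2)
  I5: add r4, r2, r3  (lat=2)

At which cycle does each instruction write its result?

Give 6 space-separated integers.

Answer: 4 5 4 6 7 9

Derivation:
I0 mul r2: issue@1 deps=(None,None) exec_start@1 write@4
I1 mul r2: issue@2 deps=(None,None) exec_start@2 write@5
I2 add r4: issue@3 deps=(None,None) exec_start@3 write@4
I3 mul r2: issue@4 deps=(1,None) exec_start@5 write@6
I4 mul r2: issue@5 deps=(2,None) exec_start@5 write@7
I5 add r4: issue@6 deps=(4,None) exec_start@7 write@9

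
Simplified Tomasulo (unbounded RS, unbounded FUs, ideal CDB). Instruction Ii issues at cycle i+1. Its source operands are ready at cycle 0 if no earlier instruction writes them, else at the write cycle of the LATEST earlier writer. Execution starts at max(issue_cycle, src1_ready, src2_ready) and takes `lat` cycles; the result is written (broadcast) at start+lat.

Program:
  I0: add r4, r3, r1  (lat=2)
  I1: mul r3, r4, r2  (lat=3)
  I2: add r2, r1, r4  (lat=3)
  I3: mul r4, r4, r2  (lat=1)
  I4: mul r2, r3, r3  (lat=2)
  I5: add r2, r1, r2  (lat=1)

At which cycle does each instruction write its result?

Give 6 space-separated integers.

I0 add r4: issue@1 deps=(None,None) exec_start@1 write@3
I1 mul r3: issue@2 deps=(0,None) exec_start@3 write@6
I2 add r2: issue@3 deps=(None,0) exec_start@3 write@6
I3 mul r4: issue@4 deps=(0,2) exec_start@6 write@7
I4 mul r2: issue@5 deps=(1,1) exec_start@6 write@8
I5 add r2: issue@6 deps=(None,4) exec_start@8 write@9

Answer: 3 6 6 7 8 9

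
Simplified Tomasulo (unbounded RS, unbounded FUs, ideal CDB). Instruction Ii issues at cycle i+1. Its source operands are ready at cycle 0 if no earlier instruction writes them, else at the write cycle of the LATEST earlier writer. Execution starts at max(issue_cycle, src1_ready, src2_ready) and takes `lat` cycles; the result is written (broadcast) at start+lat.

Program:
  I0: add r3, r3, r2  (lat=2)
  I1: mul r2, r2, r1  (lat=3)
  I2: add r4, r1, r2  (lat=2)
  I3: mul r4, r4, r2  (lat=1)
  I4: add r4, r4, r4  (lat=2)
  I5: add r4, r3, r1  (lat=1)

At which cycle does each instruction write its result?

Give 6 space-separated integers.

Answer: 3 5 7 8 10 7

Derivation:
I0 add r3: issue@1 deps=(None,None) exec_start@1 write@3
I1 mul r2: issue@2 deps=(None,None) exec_start@2 write@5
I2 add r4: issue@3 deps=(None,1) exec_start@5 write@7
I3 mul r4: issue@4 deps=(2,1) exec_start@7 write@8
I4 add r4: issue@5 deps=(3,3) exec_start@8 write@10
I5 add r4: issue@6 deps=(0,None) exec_start@6 write@7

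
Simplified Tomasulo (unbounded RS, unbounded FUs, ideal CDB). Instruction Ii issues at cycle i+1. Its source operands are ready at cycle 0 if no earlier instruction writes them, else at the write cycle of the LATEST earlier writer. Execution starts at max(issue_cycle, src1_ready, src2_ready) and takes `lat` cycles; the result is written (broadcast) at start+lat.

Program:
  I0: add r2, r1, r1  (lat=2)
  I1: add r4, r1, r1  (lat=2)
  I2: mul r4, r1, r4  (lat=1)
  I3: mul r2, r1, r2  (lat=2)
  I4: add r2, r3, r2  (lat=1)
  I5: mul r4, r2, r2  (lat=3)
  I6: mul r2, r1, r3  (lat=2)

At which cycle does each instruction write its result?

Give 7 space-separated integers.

I0 add r2: issue@1 deps=(None,None) exec_start@1 write@3
I1 add r4: issue@2 deps=(None,None) exec_start@2 write@4
I2 mul r4: issue@3 deps=(None,1) exec_start@4 write@5
I3 mul r2: issue@4 deps=(None,0) exec_start@4 write@6
I4 add r2: issue@5 deps=(None,3) exec_start@6 write@7
I5 mul r4: issue@6 deps=(4,4) exec_start@7 write@10
I6 mul r2: issue@7 deps=(None,None) exec_start@7 write@9

Answer: 3 4 5 6 7 10 9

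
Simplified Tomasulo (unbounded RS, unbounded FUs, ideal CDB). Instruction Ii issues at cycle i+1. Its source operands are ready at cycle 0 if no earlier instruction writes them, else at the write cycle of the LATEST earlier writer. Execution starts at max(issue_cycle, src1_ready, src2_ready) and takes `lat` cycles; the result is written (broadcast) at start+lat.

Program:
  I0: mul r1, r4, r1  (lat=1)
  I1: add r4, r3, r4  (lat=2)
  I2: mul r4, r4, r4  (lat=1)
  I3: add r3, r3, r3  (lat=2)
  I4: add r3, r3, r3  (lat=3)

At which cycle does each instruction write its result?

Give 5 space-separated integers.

Answer: 2 4 5 6 9

Derivation:
I0 mul r1: issue@1 deps=(None,None) exec_start@1 write@2
I1 add r4: issue@2 deps=(None,None) exec_start@2 write@4
I2 mul r4: issue@3 deps=(1,1) exec_start@4 write@5
I3 add r3: issue@4 deps=(None,None) exec_start@4 write@6
I4 add r3: issue@5 deps=(3,3) exec_start@6 write@9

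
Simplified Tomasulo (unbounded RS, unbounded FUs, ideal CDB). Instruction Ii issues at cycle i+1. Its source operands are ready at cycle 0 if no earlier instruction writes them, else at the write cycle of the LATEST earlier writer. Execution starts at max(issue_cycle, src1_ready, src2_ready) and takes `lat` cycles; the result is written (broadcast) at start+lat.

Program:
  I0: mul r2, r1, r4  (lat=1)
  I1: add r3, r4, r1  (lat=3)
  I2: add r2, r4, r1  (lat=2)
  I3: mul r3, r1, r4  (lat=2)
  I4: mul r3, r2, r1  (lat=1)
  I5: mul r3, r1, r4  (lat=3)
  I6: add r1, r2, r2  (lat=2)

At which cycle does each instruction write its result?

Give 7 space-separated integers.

I0 mul r2: issue@1 deps=(None,None) exec_start@1 write@2
I1 add r3: issue@2 deps=(None,None) exec_start@2 write@5
I2 add r2: issue@3 deps=(None,None) exec_start@3 write@5
I3 mul r3: issue@4 deps=(None,None) exec_start@4 write@6
I4 mul r3: issue@5 deps=(2,None) exec_start@5 write@6
I5 mul r3: issue@6 deps=(None,None) exec_start@6 write@9
I6 add r1: issue@7 deps=(2,2) exec_start@7 write@9

Answer: 2 5 5 6 6 9 9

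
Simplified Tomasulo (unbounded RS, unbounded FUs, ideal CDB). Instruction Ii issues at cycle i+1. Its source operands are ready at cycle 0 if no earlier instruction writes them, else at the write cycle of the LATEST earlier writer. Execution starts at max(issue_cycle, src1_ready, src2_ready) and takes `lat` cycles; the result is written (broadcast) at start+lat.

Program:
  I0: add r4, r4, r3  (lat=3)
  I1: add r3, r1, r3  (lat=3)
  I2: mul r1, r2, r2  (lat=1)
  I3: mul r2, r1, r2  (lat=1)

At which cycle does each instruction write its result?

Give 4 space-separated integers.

Answer: 4 5 4 5

Derivation:
I0 add r4: issue@1 deps=(None,None) exec_start@1 write@4
I1 add r3: issue@2 deps=(None,None) exec_start@2 write@5
I2 mul r1: issue@3 deps=(None,None) exec_start@3 write@4
I3 mul r2: issue@4 deps=(2,None) exec_start@4 write@5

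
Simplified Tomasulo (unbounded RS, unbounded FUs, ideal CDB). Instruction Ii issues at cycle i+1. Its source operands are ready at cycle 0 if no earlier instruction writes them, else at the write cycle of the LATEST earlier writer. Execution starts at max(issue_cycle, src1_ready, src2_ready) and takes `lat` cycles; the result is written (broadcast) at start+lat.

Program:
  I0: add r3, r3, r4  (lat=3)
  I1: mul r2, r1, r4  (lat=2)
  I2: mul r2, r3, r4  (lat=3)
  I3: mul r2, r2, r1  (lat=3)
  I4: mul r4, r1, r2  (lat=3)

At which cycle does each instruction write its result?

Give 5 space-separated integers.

I0 add r3: issue@1 deps=(None,None) exec_start@1 write@4
I1 mul r2: issue@2 deps=(None,None) exec_start@2 write@4
I2 mul r2: issue@3 deps=(0,None) exec_start@4 write@7
I3 mul r2: issue@4 deps=(2,None) exec_start@7 write@10
I4 mul r4: issue@5 deps=(None,3) exec_start@10 write@13

Answer: 4 4 7 10 13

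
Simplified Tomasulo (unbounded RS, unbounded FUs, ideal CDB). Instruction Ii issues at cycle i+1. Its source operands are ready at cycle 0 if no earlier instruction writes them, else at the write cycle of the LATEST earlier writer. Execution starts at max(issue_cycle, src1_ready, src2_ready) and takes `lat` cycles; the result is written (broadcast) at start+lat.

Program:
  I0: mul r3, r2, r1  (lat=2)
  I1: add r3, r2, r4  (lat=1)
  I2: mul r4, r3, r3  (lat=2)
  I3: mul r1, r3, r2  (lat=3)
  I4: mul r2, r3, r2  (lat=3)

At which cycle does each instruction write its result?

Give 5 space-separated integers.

Answer: 3 3 5 7 8

Derivation:
I0 mul r3: issue@1 deps=(None,None) exec_start@1 write@3
I1 add r3: issue@2 deps=(None,None) exec_start@2 write@3
I2 mul r4: issue@3 deps=(1,1) exec_start@3 write@5
I3 mul r1: issue@4 deps=(1,None) exec_start@4 write@7
I4 mul r2: issue@5 deps=(1,None) exec_start@5 write@8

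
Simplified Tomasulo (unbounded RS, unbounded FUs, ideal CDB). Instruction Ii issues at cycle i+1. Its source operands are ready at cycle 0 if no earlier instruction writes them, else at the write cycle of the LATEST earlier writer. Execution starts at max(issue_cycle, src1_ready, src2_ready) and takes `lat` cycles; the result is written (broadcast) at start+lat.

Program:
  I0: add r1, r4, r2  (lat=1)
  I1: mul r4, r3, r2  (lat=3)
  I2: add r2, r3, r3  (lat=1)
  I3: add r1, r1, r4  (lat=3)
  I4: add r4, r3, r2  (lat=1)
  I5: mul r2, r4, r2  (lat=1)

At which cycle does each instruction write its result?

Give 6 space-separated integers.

I0 add r1: issue@1 deps=(None,None) exec_start@1 write@2
I1 mul r4: issue@2 deps=(None,None) exec_start@2 write@5
I2 add r2: issue@3 deps=(None,None) exec_start@3 write@4
I3 add r1: issue@4 deps=(0,1) exec_start@5 write@8
I4 add r4: issue@5 deps=(None,2) exec_start@5 write@6
I5 mul r2: issue@6 deps=(4,2) exec_start@6 write@7

Answer: 2 5 4 8 6 7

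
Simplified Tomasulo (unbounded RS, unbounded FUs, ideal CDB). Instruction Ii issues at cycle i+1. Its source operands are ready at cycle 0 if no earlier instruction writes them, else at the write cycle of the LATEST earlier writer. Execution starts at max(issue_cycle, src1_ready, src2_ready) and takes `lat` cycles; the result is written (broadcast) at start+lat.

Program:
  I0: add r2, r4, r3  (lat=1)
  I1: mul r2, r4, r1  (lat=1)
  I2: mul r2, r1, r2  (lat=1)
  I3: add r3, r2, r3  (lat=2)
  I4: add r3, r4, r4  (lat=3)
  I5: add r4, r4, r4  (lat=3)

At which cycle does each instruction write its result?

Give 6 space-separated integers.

I0 add r2: issue@1 deps=(None,None) exec_start@1 write@2
I1 mul r2: issue@2 deps=(None,None) exec_start@2 write@3
I2 mul r2: issue@3 deps=(None,1) exec_start@3 write@4
I3 add r3: issue@4 deps=(2,None) exec_start@4 write@6
I4 add r3: issue@5 deps=(None,None) exec_start@5 write@8
I5 add r4: issue@6 deps=(None,None) exec_start@6 write@9

Answer: 2 3 4 6 8 9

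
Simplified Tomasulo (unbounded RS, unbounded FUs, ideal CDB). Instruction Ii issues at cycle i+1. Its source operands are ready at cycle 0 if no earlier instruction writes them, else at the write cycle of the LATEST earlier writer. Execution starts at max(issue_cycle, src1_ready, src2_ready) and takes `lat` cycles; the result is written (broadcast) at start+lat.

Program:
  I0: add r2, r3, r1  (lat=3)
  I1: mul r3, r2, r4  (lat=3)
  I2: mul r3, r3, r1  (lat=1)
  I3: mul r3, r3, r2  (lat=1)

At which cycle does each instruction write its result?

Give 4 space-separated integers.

I0 add r2: issue@1 deps=(None,None) exec_start@1 write@4
I1 mul r3: issue@2 deps=(0,None) exec_start@4 write@7
I2 mul r3: issue@3 deps=(1,None) exec_start@7 write@8
I3 mul r3: issue@4 deps=(2,0) exec_start@8 write@9

Answer: 4 7 8 9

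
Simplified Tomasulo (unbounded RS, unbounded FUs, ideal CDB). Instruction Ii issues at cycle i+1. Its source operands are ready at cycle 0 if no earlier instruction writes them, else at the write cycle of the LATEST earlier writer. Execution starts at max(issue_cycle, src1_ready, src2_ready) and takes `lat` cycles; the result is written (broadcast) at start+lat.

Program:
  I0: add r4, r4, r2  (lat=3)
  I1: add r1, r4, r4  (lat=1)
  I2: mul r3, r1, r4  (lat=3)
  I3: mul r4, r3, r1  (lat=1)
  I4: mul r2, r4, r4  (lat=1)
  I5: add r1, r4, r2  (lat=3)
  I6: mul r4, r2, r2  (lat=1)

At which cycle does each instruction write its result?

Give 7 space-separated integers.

I0 add r4: issue@1 deps=(None,None) exec_start@1 write@4
I1 add r1: issue@2 deps=(0,0) exec_start@4 write@5
I2 mul r3: issue@3 deps=(1,0) exec_start@5 write@8
I3 mul r4: issue@4 deps=(2,1) exec_start@8 write@9
I4 mul r2: issue@5 deps=(3,3) exec_start@9 write@10
I5 add r1: issue@6 deps=(3,4) exec_start@10 write@13
I6 mul r4: issue@7 deps=(4,4) exec_start@10 write@11

Answer: 4 5 8 9 10 13 11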